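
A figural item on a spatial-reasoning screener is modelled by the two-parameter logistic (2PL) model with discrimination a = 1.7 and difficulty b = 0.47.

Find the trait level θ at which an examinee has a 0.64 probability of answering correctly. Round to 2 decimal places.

0.81

P(θ) = 1 / (1 + exp(−a(θ − b)))
logit = ln(0.6400/0.3600) = 0.5754
θ = b + logit/(a) = 0.47 + 0.5754/1.7000 = 0.8084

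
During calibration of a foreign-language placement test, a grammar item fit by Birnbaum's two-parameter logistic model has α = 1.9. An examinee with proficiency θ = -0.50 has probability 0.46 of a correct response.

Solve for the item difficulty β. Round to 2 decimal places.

-0.42

P(θ) = 1 / (1 + exp(−α(θ − β)))
logit(0.46) = ln(0.46/0.54) = -0.1603
β = θ − logit/(α) = -0.50 − (-0.1603)/1.9000 = -0.4156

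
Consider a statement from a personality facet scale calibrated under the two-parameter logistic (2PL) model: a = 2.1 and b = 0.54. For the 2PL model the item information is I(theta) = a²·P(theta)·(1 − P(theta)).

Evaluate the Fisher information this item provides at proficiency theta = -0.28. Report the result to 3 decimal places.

P = 1/(1+e^{1.7220}) = 0.1516
P(1−P) = 0.1516 × 0.8484 = 0.1286
I = a² × P(1−P) = 2.1² × 0.1286 = 0.56725

0.567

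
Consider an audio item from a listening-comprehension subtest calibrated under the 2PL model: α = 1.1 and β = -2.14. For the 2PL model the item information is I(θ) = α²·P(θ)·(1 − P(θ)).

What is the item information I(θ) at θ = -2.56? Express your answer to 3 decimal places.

0.287

P = 1/(1+e^{0.4620}) = 0.3865
P(1−P) = 0.3865 × 0.6135 = 0.2371
I = α² × P(1−P) = 1.1² × 0.2371 = 0.28692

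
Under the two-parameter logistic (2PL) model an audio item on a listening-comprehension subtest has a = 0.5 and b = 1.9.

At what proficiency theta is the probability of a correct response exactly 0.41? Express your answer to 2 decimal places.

1.17

P(theta) = 1 / (1 + exp(−a(theta − b)))
logit = ln(0.4100/0.5900) = -0.3640
theta = b + logit/(a) = 1.9 + (-0.3640)/0.5000 = 1.1721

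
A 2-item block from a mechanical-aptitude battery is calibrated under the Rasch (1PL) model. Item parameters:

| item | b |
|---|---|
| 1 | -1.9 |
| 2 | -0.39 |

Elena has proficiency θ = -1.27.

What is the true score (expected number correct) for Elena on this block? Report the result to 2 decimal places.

0.95

P(θ) = 1 / (1 + exp(−(θ − b)))
P_1 = 1/(1+e^{-0.6300}) = 0.6525
P_2 = 1/(1+e^{0.8800}) = 0.2932
E[score] = 0.6525 + 0.2932 = 0.9457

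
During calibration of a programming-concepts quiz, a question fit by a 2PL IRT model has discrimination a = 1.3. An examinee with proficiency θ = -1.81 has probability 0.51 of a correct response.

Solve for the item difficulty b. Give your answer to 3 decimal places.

P(θ) = 1 / (1 + exp(−a(θ − b)))
logit(0.51) = ln(0.51/0.49) = 0.0400
b = θ − logit/(a) = -1.81 − 0.0400/1.3000 = -1.8408

-1.841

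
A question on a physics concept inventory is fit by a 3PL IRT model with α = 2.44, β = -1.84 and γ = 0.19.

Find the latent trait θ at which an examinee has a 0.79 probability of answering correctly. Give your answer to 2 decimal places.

P(θ) = γ + (1 − γ) · 1 / (1 + exp(−α(θ − β)))
Remove guessing floor: (0.79 − 0.19)/(1 − 0.19) = 0.7407
logit = ln(0.7407/0.2593) = 1.0498
θ = β + logit/(α) = -1.84 + 1.0498/2.4400 = -1.4097

-1.41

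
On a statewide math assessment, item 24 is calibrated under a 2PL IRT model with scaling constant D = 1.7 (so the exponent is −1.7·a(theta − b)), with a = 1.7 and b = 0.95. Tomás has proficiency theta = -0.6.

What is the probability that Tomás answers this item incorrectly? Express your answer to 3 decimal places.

0.989

P(theta) = 1 / (1 + exp(−D·a(theta − b)))
Exponent: 1.7 × 1.7 × (-0.6 − 0.95) = -4.4795
1/(1 + e^{4.4795}) = 0.0112
P = 0.0112
P(incorrect) = 1 − 0.0112 = 0.9888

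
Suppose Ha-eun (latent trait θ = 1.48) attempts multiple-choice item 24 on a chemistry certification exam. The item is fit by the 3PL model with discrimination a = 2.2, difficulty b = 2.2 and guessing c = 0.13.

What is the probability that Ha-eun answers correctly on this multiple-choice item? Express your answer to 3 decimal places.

P(θ) = c + (1 − c) · 1 / (1 + exp(−a(θ − b)))
Exponent: 2.2 × (1.48 − 2.2) = -1.5840
1/(1 + e^{1.5840}) = 0.1702
P = 0.13 + 0.87 × 0.1702 = 0.2781

0.278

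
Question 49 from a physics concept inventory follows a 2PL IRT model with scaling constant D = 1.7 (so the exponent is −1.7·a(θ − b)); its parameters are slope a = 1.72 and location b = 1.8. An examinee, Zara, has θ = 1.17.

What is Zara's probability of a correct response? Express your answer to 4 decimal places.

0.1368

P(θ) = 1 / (1 + exp(−D·a(θ − b)))
Exponent: 1.7 × 1.72 × (1.17 − 1.8) = -1.8421
1/(1 + e^{1.8421}) = 0.1368
P = 0.1368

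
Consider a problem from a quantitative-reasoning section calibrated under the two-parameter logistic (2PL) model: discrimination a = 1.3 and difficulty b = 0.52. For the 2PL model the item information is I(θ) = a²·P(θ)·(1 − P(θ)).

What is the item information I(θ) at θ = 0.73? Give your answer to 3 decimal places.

0.415

P = 1/(1+e^{-0.2730}) = 0.5678
P(1−P) = 0.5678 × 0.4322 = 0.2454
I = a² × P(1−P) = 1.3² × 0.2454 = 0.41472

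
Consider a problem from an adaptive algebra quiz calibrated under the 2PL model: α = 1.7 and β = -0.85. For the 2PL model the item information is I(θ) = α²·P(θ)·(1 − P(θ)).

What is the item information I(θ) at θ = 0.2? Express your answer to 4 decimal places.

P = 1/(1+e^{-1.7850}) = 0.8563
P(1−P) = 0.8563 × 0.1437 = 0.1230
I = α² × P(1−P) = 1.7² × 0.1230 = 0.35559

0.3556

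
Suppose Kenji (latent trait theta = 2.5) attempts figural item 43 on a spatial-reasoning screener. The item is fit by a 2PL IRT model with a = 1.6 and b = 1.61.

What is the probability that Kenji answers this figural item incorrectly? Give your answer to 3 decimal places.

P(theta) = 1 / (1 + exp(−a(theta − b)))
Exponent: 1.6 × (2.5 − 1.61) = 1.4240
1/(1 + e^{-1.4240}) = 0.8060
P(incorrect) = 1 − 0.8060 = 0.1940

0.194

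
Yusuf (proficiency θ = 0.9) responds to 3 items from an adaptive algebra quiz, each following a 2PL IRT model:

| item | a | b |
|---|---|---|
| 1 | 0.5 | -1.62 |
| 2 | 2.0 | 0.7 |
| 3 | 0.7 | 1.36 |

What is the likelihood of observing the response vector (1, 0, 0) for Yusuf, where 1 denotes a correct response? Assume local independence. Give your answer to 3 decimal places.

0.181

P(θ) = 1 / (1 + exp(−a(θ − b)))
P_1 = 1/(1+e^{-1.2600}) = 0.7790
P_2 = 1/(1+e^{-0.4000}) = 0.5987
P_3 = 1/(1+e^{0.3220}) = 0.4202
L = P_1 × (1−P_2) × (1−P_3) = 0.7790 × 0.4013 × 0.5798 = 0.18127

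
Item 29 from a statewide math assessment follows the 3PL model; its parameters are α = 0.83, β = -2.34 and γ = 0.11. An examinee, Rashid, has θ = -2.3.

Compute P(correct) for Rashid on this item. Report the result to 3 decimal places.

P(θ) = γ + (1 − γ) · 1 / (1 + exp(−α(θ − β)))
Exponent: 0.83 × (-2.3 − (-2.34)) = 0.0332
1/(1 + e^{-0.0332}) = 0.5083
P = 0.11 + 0.89 × 0.5083 = 0.5624

0.562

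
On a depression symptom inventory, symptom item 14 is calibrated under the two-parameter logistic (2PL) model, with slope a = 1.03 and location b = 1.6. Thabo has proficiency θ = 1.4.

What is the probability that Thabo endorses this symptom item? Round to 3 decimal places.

P(θ) = 1 / (1 + exp(−a(θ − b)))
Exponent: 1.03 × (1.4 − 1.6) = -0.2060
1/(1 + e^{0.2060}) = 0.4487

0.449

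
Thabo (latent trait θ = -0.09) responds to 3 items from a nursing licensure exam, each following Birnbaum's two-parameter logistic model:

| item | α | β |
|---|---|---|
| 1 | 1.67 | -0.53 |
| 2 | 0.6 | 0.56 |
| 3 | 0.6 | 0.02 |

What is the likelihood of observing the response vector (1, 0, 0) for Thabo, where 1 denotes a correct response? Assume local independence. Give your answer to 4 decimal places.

P(θ) = 1 / (1 + exp(−α(θ − β)))
P_1 = 1/(1+e^{-0.7348}) = 0.6759
P_2 = 1/(1+e^{0.3900}) = 0.4037
P_3 = 1/(1+e^{0.0660}) = 0.4835
L = P_1 × (1−P_2) × (1−P_3) = 0.6759 × 0.5963 × 0.5165 = 0.20815

0.2081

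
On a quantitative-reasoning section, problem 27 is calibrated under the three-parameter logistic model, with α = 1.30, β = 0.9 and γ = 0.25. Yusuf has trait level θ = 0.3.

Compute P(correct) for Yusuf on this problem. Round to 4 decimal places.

0.4857

P(θ) = γ + (1 − γ) · 1 / (1 + exp(−α(θ − β)))
Exponent: 1.30 × (0.3 − 0.9) = -0.7800
1/(1 + e^{0.7800}) = 0.3143
P = 0.25 + 0.75 × 0.3143 = 0.4857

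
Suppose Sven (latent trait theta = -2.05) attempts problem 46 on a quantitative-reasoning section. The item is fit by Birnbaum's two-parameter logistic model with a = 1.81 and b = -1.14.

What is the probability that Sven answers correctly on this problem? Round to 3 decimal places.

0.162

P(theta) = 1 / (1 + exp(−a(theta − b)))
Exponent: 1.81 × (-2.05 − (-1.14)) = -1.6471
1/(1 + e^{1.6471}) = 0.1615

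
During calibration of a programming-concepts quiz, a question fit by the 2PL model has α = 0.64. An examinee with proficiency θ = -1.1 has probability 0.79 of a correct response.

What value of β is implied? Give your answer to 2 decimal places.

-3.17

P(θ) = 1 / (1 + exp(−α(θ − β)))
logit(0.79) = ln(0.79/0.21) = 1.3249
β = θ − logit/(α) = -1.1 − 1.3249/0.6400 = -3.1702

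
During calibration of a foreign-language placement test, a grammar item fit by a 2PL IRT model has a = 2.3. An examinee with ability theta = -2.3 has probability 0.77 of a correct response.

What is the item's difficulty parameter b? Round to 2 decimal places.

P(theta) = 1 / (1 + exp(−a(theta − b)))
logit(0.77) = ln(0.77/0.23) = 1.2083
b = theta − logit/(a) = -2.3 − 1.2083/2.3000 = -2.8254

-2.83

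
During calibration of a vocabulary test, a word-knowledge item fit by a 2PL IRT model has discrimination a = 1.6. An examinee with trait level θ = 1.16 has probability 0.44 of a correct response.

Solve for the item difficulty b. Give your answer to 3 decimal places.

P(θ) = 1 / (1 + exp(−a(θ − b)))
logit(0.44) = ln(0.44/0.56) = -0.2412
b = θ − logit/(a) = 1.16 − (-0.2412)/1.6000 = 1.3107

1.311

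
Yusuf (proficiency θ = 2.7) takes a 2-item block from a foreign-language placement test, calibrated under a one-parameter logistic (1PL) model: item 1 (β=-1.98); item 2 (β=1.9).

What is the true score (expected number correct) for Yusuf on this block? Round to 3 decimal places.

1.681

P(θ) = 1 / (1 + exp(−(θ − β)))
P_1 = 1/(1+e^{-4.6800}) = 0.9908
P_2 = 1/(1+e^{-0.8000}) = 0.6900
E[score] = 0.9908 + 0.6900 = 1.6808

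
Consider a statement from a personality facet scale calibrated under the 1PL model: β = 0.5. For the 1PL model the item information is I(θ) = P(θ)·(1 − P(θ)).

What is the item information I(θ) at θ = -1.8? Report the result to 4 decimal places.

P = 1/(1+e^{2.3000}) = 0.0911
P(1−P) = 0.0911 × 0.9089 = 0.0828
I = P(1−P) = 0.08282

0.0828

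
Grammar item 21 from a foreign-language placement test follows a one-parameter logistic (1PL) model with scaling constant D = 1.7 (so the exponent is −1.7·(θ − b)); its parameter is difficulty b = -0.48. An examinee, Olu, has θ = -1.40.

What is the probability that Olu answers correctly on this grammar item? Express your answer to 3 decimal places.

P(θ) = 1 / (1 + exp(−D·(θ − b)))
Exponent: 1.7 × (-1.40 − (-0.48)) = -1.5640
1/(1 + e^{1.5640}) = 0.1731
P = 0.1731

0.173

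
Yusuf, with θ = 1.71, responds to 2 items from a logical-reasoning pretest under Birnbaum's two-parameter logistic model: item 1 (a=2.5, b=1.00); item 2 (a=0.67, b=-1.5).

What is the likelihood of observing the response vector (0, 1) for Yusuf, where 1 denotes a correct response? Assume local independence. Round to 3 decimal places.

P(θ) = 1 / (1 + exp(−a(θ − b)))
P_1 = 1/(1+e^{-1.7750}) = 0.8551
P_2 = 1/(1+e^{-2.1507}) = 0.8957
L = (1−P_1) × P_2 = 0.1449 × 0.8957 = 0.12981

0.130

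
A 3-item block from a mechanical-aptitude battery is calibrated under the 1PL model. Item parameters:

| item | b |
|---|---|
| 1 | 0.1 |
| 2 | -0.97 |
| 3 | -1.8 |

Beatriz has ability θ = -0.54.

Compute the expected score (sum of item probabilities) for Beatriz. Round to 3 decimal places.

P(θ) = 1 / (1 + exp(−(θ − b)))
P_1 = 1/(1+e^{0.6400}) = 0.3452
P_2 = 1/(1+e^{-0.4300}) = 0.6059
P_3 = 1/(1+e^{-1.2600}) = 0.7790
E[score] = 0.3452 + 0.6059 + 0.7790 = 1.7301

1.730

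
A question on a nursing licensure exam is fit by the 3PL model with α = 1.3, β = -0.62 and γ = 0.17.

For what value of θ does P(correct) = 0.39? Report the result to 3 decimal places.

-1.404

P(θ) = γ + (1 − γ) · 1 / (1 + exp(−α(θ − β)))
Remove guessing floor: (0.39 − 0.17)/(1 − 0.17) = 0.2651
logit = ln(0.2651/0.7349) = -1.0198
θ = β + logit/(α) = -0.62 + (-1.0198)/1.3000 = -1.4045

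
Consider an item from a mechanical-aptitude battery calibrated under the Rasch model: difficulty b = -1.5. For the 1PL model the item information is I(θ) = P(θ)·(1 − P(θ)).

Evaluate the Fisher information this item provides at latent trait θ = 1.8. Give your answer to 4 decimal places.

P = 1/(1+e^{-3.3000}) = 0.9644
P(1−P) = 0.9644 × 0.0356 = 0.0343
I = P(1−P) = 0.03431

0.0343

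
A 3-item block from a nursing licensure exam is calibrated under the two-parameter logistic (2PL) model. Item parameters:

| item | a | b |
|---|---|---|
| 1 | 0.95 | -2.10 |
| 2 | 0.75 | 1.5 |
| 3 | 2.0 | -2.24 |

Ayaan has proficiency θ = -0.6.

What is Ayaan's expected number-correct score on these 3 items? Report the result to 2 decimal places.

1.94

P(θ) = 1 / (1 + exp(−a(θ − b)))
P_1 = 1/(1+e^{-1.4250}) = 0.8061
P_2 = 1/(1+e^{1.5750}) = 0.1715
P_3 = 1/(1+e^{-3.2800}) = 0.9637
E[score] = 0.8061 + 0.1715 + 0.9637 = 1.9414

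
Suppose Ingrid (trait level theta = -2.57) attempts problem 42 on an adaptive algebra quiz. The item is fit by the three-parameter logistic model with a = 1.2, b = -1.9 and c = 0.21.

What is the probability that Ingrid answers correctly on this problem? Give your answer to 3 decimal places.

P(theta) = c + (1 − c) · 1 / (1 + exp(−a(theta − b)))
Exponent: 1.2 × (-2.57 − (-1.9)) = -0.8040
1/(1 + e^{0.8040}) = 0.3092
P = 0.21 + 0.79 × 0.3092 = 0.4542

0.454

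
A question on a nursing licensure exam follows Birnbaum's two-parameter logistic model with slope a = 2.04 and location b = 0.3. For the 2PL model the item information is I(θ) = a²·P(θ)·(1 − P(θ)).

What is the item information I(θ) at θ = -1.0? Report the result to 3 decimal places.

0.256

P = 1/(1+e^{2.6520}) = 0.0659
P(1−P) = 0.0659 × 0.9341 = 0.0615
I = a² × P(1−P) = 2.04² × 0.0615 = 0.25605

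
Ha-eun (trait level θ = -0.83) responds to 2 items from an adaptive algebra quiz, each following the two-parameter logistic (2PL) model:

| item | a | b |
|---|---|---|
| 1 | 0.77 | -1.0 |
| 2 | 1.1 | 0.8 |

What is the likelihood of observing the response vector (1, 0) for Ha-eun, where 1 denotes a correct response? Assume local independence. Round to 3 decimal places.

P(θ) = 1 / (1 + exp(−a(θ − b)))
P_1 = 1/(1+e^{-0.1309}) = 0.5327
P_2 = 1/(1+e^{1.7930}) = 0.1427
L = P_1 × (1−P_2) = 0.5327 × 0.8573 = 0.45666

0.457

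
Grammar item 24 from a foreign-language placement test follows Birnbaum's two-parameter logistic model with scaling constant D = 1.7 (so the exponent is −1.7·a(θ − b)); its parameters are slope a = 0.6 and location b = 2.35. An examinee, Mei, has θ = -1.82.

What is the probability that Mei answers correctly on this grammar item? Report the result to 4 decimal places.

P(θ) = 1 / (1 + exp(−D·a(θ − b)))
Exponent: 1.7 × 0.6 × (-1.82 − 2.35) = -4.2534
1/(1 + e^{4.2534}) = 0.0140
P = 0.0140

0.0140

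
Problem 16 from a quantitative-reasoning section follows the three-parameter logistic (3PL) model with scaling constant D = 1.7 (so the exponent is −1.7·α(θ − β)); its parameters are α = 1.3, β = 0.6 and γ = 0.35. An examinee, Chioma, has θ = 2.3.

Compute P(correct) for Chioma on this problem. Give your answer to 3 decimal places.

P(θ) = γ + (1 − γ) · 1 / (1 + exp(−D·α(θ − β)))
Exponent: 1.7 × 1.3 × (2.3 − 0.6) = 3.7570
1/(1 + e^{-3.7570}) = 0.9772
P = 0.35 + 0.65 × 0.9772 = 0.9852

0.985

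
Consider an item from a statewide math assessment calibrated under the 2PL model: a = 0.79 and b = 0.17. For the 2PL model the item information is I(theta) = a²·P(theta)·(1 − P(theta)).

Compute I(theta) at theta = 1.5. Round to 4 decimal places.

P = 1/(1+e^{-1.0507}) = 0.7409
P(1−P) = 0.7409 × 0.2591 = 0.1920
I = a² × P(1−P) = 0.79² × 0.1920 = 0.11980

0.1198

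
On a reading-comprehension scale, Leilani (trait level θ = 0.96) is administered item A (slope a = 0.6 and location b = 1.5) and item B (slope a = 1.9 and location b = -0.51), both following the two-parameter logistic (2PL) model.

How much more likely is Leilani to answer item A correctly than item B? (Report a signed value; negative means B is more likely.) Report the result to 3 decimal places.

-0.523

P(θ) = 1 / (1 + exp(−a(θ − b)))
P_A = 0.4197
P_B = 0.9423
P_A − P_B = -0.5226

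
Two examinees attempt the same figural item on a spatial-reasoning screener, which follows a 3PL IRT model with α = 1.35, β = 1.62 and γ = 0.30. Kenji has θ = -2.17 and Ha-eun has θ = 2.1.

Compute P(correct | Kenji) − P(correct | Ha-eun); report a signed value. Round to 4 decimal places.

-0.4554

P(θ) = γ + (1 − γ) · 1 / (1 + exp(−α(θ − β)))
P(Kenji) = 0.3042  [exponent -5.1165]
P(Ha-eun) = 0.7596  [exponent 0.6480]
Difference = 0.3042 − 0.7596 = -0.4554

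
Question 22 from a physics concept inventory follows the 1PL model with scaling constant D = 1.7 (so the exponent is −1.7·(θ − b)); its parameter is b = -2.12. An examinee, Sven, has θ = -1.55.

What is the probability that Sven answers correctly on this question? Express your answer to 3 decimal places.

0.725

P(θ) = 1 / (1 + exp(−D·(θ − b)))
Exponent: 1.7 × (-1.55 − (-2.12)) = 0.9690
1/(1 + e^{-0.9690}) = 0.7249
P = 0.7249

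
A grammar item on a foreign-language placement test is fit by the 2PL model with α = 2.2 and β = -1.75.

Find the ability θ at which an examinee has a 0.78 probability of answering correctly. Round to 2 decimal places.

-1.17

P(θ) = 1 / (1 + exp(−α(θ − β)))
logit = ln(0.7800/0.2200) = 1.2657
θ = β + logit/(α) = -1.75 + 1.2657/2.2000 = -1.1747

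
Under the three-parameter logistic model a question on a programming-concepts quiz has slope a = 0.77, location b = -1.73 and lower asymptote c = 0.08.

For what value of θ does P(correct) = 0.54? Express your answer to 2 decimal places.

P(θ) = c + (1 − c) · 1 / (1 + exp(−a(θ − b)))
Remove guessing floor: (0.54 − 0.08)/(1 − 0.08) = 0.5000
logit = ln(0.5000/0.5000) = 0.0000
θ = b + logit/(a) = -1.73 + 0.0000/0.7700 = -1.7300

-1.73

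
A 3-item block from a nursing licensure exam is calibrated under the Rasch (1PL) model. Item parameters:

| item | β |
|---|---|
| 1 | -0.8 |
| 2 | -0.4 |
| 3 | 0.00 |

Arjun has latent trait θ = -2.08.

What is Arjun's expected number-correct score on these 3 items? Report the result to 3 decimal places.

P(θ) = 1 / (1 + exp(−(θ − β)))
P_1 = 1/(1+e^{1.2800}) = 0.2176
P_2 = 1/(1+e^{1.6800}) = 0.1571
P_3 = 1/(1+e^{2.0800}) = 0.1111
E[score] = 0.2176 + 0.1571 + 0.1111 = 0.4857

0.486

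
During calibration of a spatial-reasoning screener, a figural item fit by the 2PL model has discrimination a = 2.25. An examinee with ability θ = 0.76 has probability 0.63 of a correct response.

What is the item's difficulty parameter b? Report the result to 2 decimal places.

0.52

P(θ) = 1 / (1 + exp(−a(θ − b)))
logit(0.63) = ln(0.63/0.37) = 0.5322
b = θ − logit/(a) = 0.76 − 0.5322/2.2500 = 0.5235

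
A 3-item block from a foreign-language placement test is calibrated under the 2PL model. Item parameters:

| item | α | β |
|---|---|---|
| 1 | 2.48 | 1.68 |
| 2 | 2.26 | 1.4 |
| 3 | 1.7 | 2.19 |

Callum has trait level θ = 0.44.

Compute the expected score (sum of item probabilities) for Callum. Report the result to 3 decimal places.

0.195

P(θ) = 1 / (1 + exp(−α(θ − β)))
P_1 = 1/(1+e^{3.0752}) = 0.0441
P_2 = 1/(1+e^{2.1696}) = 0.1025
P_3 = 1/(1+e^{2.9750}) = 0.0486
E[score] = 0.0441 + 0.1025 + 0.0486 = 0.1952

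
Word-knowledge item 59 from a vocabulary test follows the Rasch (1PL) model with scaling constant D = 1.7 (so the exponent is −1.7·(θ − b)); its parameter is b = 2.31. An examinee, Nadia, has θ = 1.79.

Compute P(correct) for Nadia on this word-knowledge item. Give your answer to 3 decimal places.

P(θ) = 1 / (1 + exp(−D·(θ − b)))
Exponent: 1.7 × (1.79 − 2.31) = -0.8840
1/(1 + e^{0.8840}) = 0.2923
P = 0.2923

0.292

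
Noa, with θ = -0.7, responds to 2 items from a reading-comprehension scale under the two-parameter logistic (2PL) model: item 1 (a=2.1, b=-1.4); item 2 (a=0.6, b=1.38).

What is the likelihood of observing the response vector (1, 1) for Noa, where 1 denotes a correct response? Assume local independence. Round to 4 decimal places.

P(θ) = 1 / (1 + exp(−a(θ − b)))
P_1 = 1/(1+e^{-1.4700}) = 0.8131
P_2 = 1/(1+e^{1.2480}) = 0.2230
L = P_1 × P_2 = 0.8131 × 0.2230 = 0.18135

0.1813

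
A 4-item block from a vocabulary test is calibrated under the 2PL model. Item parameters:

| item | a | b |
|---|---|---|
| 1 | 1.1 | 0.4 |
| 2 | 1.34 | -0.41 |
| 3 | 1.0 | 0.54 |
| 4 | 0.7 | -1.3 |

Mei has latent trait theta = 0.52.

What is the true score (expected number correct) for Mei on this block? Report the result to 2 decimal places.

2.59

P(theta) = 1 / (1 + exp(−a(theta − b)))
P_1 = 1/(1+e^{-0.1320}) = 0.5330
P_2 = 1/(1+e^{-1.2462}) = 0.7766
P_3 = 1/(1+e^{0.0200}) = 0.4950
P_4 = 1/(1+e^{-1.2740}) = 0.7814
E[score] = 0.5330 + 0.7766 + 0.4950 + 0.7814 = 2.5860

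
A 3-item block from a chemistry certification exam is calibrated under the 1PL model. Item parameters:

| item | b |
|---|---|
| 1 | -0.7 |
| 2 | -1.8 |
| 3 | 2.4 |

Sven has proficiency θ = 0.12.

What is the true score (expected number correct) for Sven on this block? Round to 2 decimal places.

1.66

P(θ) = 1 / (1 + exp(−(θ − b)))
P_1 = 1/(1+e^{-0.8200}) = 0.6942
P_2 = 1/(1+e^{-1.9200}) = 0.8721
P_3 = 1/(1+e^{2.2800}) = 0.0928
E[score] = 0.6942 + 0.8721 + 0.0928 = 1.6592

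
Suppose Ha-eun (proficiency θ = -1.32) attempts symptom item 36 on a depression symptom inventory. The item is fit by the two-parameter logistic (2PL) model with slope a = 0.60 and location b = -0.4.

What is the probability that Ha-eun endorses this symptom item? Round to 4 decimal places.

0.3654

P(θ) = 1 / (1 + exp(−a(θ − b)))
Exponent: 0.60 × (-1.32 − (-0.4)) = -0.5520
1/(1 + e^{0.5520}) = 0.3654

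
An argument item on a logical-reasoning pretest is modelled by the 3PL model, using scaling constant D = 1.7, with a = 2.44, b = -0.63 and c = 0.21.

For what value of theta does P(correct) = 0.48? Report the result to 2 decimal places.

-0.79

P(theta) = c + (1 − c) · 1 / (1 + exp(−D·a(theta − b)))
Remove guessing floor: (0.48 − 0.21)/(1 − 0.21) = 0.3418
logit = ln(0.3418/0.6582) = -0.6554
theta = b + logit/(1.7·a) = -0.63 + (-0.6554)/4.1480 = -0.7880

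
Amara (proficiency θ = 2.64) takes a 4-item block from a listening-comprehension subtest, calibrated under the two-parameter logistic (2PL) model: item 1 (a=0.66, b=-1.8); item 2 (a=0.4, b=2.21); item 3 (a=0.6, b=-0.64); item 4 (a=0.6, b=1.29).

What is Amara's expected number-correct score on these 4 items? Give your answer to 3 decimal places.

P(θ) = 1 / (1 + exp(−a(θ − b)))
P_1 = 1/(1+e^{-2.9304}) = 0.9493
P_2 = 1/(1+e^{-0.1720}) = 0.5429
P_3 = 1/(1+e^{-1.9680}) = 0.8774
P_4 = 1/(1+e^{-0.8100}) = 0.6921
E[score] = 0.9493 + 0.5429 + 0.8774 + 0.6921 = 3.0617

3.062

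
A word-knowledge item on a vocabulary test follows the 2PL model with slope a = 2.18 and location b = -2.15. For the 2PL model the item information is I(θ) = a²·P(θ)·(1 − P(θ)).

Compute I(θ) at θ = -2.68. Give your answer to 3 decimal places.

P = 1/(1+e^{1.1554}) = 0.2395
P(1−P) = 0.2395 × 0.7605 = 0.1821
I = a² × P(1−P) = 2.18² × 0.1821 = 0.86561

0.866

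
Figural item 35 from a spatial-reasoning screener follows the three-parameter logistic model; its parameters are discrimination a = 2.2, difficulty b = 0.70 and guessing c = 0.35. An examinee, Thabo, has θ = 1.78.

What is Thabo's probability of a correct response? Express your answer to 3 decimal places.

0.945

P(θ) = c + (1 − c) · 1 / (1 + exp(−a(θ − b)))
Exponent: 2.2 × (1.78 − 0.70) = 2.3760
1/(1 + e^{-2.3760}) = 0.9150
P = 0.35 + 0.65 × 0.9150 = 0.9447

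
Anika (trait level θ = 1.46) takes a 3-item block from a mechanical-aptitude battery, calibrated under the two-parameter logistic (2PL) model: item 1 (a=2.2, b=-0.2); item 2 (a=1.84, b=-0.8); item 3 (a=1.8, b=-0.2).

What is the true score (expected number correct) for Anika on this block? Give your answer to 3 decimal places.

P(θ) = 1 / (1 + exp(−a(θ − b)))
P_1 = 1/(1+e^{-3.6520}) = 0.9747
P_2 = 1/(1+e^{-4.1584}) = 0.9846
P_3 = 1/(1+e^{-2.9880}) = 0.9520
E[score] = 0.9747 + 0.9846 + 0.9520 = 2.9114

2.911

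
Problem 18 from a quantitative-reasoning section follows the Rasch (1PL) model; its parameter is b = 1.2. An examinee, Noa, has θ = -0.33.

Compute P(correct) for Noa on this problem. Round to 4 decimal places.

0.1780

P(θ) = 1 / (1 + exp(−(θ − b)))
Exponent: (-0.33 − 1.2) = -1.5300
1/(1 + e^{1.5300}) = 0.1780
P = 0.1780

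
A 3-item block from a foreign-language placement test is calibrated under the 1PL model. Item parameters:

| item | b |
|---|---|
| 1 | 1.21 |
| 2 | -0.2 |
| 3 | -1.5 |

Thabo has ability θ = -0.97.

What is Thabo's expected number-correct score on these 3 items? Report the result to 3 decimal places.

P(θ) = 1 / (1 + exp(−(θ − b)))
P_1 = 1/(1+e^{2.1800}) = 0.1016
P_2 = 1/(1+e^{0.7700}) = 0.3165
P_3 = 1/(1+e^{-0.5300}) = 0.6295
E[score] = 0.1016 + 0.3165 + 0.6295 = 1.0475

1.048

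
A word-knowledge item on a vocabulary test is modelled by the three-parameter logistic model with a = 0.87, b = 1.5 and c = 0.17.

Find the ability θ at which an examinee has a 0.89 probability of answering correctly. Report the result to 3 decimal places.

3.660

P(θ) = c + (1 − c) · 1 / (1 + exp(−a(θ − b)))
Remove guessing floor: (0.89 − 0.17)/(1 − 0.17) = 0.8675
logit = ln(0.8675/0.1325) = 1.8788
θ = b + logit/(a) = 1.5 + 1.8788/0.8700 = 3.6595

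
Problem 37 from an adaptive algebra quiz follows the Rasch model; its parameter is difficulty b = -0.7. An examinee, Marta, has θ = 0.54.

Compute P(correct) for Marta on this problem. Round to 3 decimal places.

P(θ) = 1 / (1 + exp(−(θ − b)))
Exponent: (0.54 − (-0.7)) = 1.2400
1/(1 + e^{-1.2400}) = 0.7756
P = 0.7756

0.776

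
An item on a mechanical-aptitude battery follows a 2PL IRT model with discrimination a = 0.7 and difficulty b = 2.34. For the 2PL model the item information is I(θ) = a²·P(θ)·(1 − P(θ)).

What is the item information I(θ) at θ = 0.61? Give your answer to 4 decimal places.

P = 1/(1+e^{1.2110}) = 0.2295
P(1−P) = 0.2295 × 0.7705 = 0.1768
I = a² × P(1−P) = 0.7² × 0.1768 = 0.08665

0.0867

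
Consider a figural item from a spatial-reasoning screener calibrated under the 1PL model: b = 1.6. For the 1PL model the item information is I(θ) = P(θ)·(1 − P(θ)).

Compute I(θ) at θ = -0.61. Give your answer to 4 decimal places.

P = 1/(1+e^{2.2100}) = 0.0989
P(1−P) = 0.0989 × 0.9011 = 0.0891
I = P(1−P) = 0.08908

0.0891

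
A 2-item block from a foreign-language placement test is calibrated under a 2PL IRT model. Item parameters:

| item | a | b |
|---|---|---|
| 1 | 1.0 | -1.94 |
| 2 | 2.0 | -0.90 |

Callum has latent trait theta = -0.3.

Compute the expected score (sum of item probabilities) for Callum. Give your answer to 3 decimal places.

1.606

P(theta) = 1 / (1 + exp(−a(theta − b)))
P_1 = 1/(1+e^{-1.6400}) = 0.8375
P_2 = 1/(1+e^{-1.2000}) = 0.7685
E[score] = 0.8375 + 0.7685 = 1.6061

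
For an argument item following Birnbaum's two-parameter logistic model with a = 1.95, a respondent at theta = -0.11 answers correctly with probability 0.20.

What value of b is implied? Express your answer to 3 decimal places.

P(theta) = 1 / (1 + exp(−a(theta − b)))
logit(0.20) = ln(0.20/0.80) = -1.3863
b = theta − logit/(a) = -0.11 − (-1.3863)/1.9500 = 0.6009

0.601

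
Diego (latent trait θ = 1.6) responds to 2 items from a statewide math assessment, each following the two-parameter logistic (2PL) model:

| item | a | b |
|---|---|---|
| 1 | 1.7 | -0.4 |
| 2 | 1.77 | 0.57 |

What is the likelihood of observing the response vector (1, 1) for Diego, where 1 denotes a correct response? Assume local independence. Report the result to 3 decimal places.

P(θ) = 1 / (1 + exp(−a(θ − b)))
P_1 = 1/(1+e^{-3.4000}) = 0.9677
P_2 = 1/(1+e^{-1.8231}) = 0.8609
L = P_1 × P_2 = 0.9677 × 0.8609 = 0.83313

0.833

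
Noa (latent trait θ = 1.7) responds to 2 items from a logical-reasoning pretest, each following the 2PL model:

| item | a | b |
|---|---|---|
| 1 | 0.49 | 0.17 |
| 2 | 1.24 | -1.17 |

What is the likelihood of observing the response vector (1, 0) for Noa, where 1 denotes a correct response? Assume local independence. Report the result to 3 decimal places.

P(θ) = 1 / (1 + exp(−a(θ − b)))
P_1 = 1/(1+e^{-0.7497}) = 0.6791
P_2 = 1/(1+e^{-3.5588}) = 0.9723
L = P_1 × (1−P_2) = 0.6791 × 0.0277 = 0.01880

0.019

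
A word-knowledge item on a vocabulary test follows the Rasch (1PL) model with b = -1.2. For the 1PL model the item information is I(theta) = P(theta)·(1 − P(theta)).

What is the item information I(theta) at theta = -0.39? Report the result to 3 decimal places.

0.213

P = 1/(1+e^{-0.8100}) = 0.6921
P(1−P) = 0.6921 × 0.3079 = 0.2131
I = P(1−P) = 0.21309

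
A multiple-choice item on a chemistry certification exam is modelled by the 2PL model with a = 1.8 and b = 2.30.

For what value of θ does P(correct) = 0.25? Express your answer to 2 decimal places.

1.69

P(θ) = 1 / (1 + exp(−a(θ − b)))
logit = ln(0.2500/0.7500) = -1.0986
θ = b + logit/(a) = 2.30 + (-1.0986)/1.8000 = 1.6897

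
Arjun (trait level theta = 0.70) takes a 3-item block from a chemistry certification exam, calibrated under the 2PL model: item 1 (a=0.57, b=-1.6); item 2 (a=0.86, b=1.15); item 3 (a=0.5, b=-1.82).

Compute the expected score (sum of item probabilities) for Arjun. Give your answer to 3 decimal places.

1.971

P(theta) = 1 / (1 + exp(−a(theta − b)))
P_1 = 1/(1+e^{-1.3110}) = 0.7877
P_2 = 1/(1+e^{0.3870}) = 0.4044
P_3 = 1/(1+e^{-1.2600}) = 0.7790
E[score] = 0.7877 + 0.4044 + 0.7790 = 1.9711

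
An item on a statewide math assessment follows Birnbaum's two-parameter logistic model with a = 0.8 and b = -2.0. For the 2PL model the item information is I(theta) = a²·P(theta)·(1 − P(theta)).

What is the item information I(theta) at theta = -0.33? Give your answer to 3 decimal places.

0.105

P = 1/(1+e^{-1.3360}) = 0.7918
P(1−P) = 0.7918 × 0.2082 = 0.1648
I = a² × P(1−P) = 0.8² × 0.1648 = 0.10549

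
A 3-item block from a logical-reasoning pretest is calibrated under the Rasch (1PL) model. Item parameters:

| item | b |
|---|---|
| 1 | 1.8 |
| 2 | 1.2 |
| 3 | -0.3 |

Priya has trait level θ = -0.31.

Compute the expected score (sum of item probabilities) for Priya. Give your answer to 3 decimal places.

0.787

P(θ) = 1 / (1 + exp(−(θ − b)))
P_1 = 1/(1+e^{2.1100}) = 0.1081
P_2 = 1/(1+e^{1.5100}) = 0.1809
P_3 = 1/(1+e^{0.0100}) = 0.4975
E[score] = 0.1081 + 0.1809 + 0.4975 = 0.7866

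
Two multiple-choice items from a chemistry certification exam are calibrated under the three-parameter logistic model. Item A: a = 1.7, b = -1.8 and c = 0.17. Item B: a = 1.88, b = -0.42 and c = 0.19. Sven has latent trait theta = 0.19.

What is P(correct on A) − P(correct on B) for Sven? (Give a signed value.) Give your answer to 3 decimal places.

0.168

P(theta) = c + (1 − c) · 1 / (1 + exp(−a(theta − b)))
P_A = 0.9728
P_B = 0.8047
P_A − P_B = 0.1680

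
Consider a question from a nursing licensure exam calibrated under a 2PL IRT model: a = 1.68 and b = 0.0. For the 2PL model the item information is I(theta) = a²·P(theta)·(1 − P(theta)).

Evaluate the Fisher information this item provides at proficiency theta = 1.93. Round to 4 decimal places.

P = 1/(1+e^{-3.2424}) = 0.9624
P(1−P) = 0.9624 × 0.0376 = 0.0362
I = a² × P(1−P) = 1.68² × 0.0362 = 0.10213

0.1021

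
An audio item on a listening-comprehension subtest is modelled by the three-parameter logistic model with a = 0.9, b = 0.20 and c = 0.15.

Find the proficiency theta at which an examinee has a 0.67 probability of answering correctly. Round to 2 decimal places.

P(theta) = c + (1 − c) · 1 / (1 + exp(−a(theta − b)))
Remove guessing floor: (0.67 − 0.15)/(1 − 0.15) = 0.6118
logit = ln(0.6118/0.3882) = 0.4547
theta = b + logit/(a) = 0.20 + 0.4547/0.9000 = 0.7053

0.71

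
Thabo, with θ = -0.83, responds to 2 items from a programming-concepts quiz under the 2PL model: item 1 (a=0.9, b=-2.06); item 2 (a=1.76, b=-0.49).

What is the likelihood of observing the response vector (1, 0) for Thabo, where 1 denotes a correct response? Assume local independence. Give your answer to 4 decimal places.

P(θ) = 1 / (1 + exp(−a(θ − b)))
P_1 = 1/(1+e^{-1.1070}) = 0.7516
P_2 = 1/(1+e^{0.5984}) = 0.3547
L = P_1 × (1−P_2) = 0.7516 × 0.6453 = 0.48498

0.4850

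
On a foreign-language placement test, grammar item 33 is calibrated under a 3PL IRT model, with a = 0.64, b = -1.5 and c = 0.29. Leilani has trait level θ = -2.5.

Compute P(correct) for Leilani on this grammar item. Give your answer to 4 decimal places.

P(θ) = c + (1 − c) · 1 / (1 + exp(−a(θ − b)))
Exponent: 0.64 × (-2.5 − (-1.5)) = -0.6400
1/(1 + e^{0.6400}) = 0.3452
P = 0.29 + 0.71 × 0.3452 = 0.5351

0.5351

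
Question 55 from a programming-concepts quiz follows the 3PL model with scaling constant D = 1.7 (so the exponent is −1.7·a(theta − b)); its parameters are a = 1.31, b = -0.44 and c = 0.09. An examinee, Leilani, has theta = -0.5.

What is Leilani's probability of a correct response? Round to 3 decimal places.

0.515

P(theta) = c + (1 − c) · 1 / (1 + exp(−D·a(theta − b)))
Exponent: 1.7 × 1.31 × (-0.5 − (-0.44)) = -0.1336
1/(1 + e^{0.1336}) = 0.4666
P = 0.09 + 0.91 × 0.4666 = 0.5146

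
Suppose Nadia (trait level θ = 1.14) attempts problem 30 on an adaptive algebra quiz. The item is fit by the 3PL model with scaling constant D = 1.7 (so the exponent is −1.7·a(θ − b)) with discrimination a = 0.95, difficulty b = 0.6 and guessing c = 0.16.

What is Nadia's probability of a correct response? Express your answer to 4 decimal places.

0.7524

P(θ) = c + (1 − c) · 1 / (1 + exp(−D·a(θ − b)))
Exponent: 1.7 × 0.95 × (1.14 − 0.6) = 0.8721
1/(1 + e^{-0.8721}) = 0.7052
P = 0.16 + 0.84 × 0.7052 = 0.7524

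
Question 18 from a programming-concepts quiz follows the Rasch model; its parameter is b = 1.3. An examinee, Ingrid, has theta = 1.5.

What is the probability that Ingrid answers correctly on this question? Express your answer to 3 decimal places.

P(theta) = 1 / (1 + exp(−(theta − b)))
Exponent: (1.5 − 1.3) = 0.2000
1/(1 + e^{-0.2000}) = 0.5498
P = 0.5498

0.550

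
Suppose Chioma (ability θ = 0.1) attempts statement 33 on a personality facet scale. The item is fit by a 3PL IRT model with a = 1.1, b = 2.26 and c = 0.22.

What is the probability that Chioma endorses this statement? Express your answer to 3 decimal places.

0.286

P(θ) = c + (1 − c) · 1 / (1 + exp(−a(θ − b)))
Exponent: 1.1 × (0.1 − 2.26) = -2.3760
1/(1 + e^{2.3760}) = 0.0850
P = 0.22 + 0.78 × 0.0850 = 0.2863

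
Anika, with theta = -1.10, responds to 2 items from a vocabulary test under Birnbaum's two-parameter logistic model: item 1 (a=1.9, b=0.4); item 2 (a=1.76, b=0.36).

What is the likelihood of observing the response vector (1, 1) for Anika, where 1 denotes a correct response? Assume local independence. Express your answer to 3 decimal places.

P(theta) = 1 / (1 + exp(−a(theta − b)))
P_1 = 1/(1+e^{2.8500}) = 0.0547
P_2 = 1/(1+e^{2.5696}) = 0.0711
L = P_1 × P_2 = 0.0547 × 0.0711 = 0.00389

0.004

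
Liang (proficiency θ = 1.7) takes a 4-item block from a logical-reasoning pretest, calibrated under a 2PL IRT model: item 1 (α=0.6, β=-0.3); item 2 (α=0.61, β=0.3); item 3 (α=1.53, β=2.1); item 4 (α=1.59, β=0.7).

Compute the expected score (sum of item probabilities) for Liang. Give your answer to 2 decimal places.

2.65

P(θ) = 1 / (1 + exp(−α(θ − β)))
P_1 = 1/(1+e^{-1.2000}) = 0.7685
P_2 = 1/(1+e^{-0.8540}) = 0.7014
P_3 = 1/(1+e^{0.6120}) = 0.3516
P_4 = 1/(1+e^{-1.5900}) = 0.8306
E[score] = 0.7685 + 0.7014 + 0.3516 + 0.8306 = 2.6521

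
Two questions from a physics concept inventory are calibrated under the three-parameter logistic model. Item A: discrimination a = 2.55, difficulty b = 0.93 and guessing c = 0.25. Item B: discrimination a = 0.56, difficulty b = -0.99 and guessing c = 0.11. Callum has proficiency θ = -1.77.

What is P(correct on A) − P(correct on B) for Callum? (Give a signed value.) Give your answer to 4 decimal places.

-0.2086

P(θ) = c + (1 − c) · 1 / (1 + exp(−a(θ − b)))
P_A = 0.2508
P_B = 0.4593
P_A − P_B = -0.2086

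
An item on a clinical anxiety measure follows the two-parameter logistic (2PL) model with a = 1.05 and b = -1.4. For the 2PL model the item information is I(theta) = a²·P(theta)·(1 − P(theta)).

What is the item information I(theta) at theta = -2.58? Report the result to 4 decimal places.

0.1920

P = 1/(1+e^{1.2390}) = 0.2246
P(1−P) = 0.2246 × 0.7754 = 0.1742
I = a² × P(1−P) = 1.05² × 0.1742 = 0.19201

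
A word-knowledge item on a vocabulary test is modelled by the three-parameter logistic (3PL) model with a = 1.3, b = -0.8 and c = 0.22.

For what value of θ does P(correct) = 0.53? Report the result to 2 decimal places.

P(θ) = c + (1 − c) · 1 / (1 + exp(−a(θ − b)))
Remove guessing floor: (0.53 − 0.22)/(1 − 0.22) = 0.3974
logit = ln(0.3974/0.6026) = -0.4162
θ = b + logit/(a) = -0.8 + (-0.4162)/1.3000 = -1.1201

-1.12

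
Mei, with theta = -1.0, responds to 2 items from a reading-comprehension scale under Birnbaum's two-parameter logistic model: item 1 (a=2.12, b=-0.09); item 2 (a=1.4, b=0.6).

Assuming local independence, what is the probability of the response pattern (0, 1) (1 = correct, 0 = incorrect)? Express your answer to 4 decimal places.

P(theta) = 1 / (1 + exp(−a(theta − b)))
P_1 = 1/(1+e^{1.9292}) = 0.1268
P_2 = 1/(1+e^{2.2400}) = 0.0962
L = (1−P_1) × P_2 = 0.8732 × 0.0962 = 0.08401

0.0840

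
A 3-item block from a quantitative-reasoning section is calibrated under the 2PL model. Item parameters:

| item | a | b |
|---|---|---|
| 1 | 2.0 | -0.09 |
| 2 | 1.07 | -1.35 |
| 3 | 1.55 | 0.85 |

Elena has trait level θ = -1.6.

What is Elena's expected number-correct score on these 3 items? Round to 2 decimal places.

0.50

P(θ) = 1 / (1 + exp(−a(θ − b)))
P_1 = 1/(1+e^{3.0200}) = 0.0465
P_2 = 1/(1+e^{0.2675}) = 0.4335
P_3 = 1/(1+e^{3.7975}) = 0.0219
E[score] = 0.0465 + 0.4335 + 0.0219 = 0.5020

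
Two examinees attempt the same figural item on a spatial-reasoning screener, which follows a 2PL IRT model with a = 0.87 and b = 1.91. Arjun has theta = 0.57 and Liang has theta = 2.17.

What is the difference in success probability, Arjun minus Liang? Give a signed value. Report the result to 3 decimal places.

-0.319

P(theta) = 1 / (1 + exp(−a(theta − b)))
P(Arjun) = 0.2376  [exponent -1.1658]
P(Liang) = 0.5563  [exponent 0.2262]
Difference = 0.2376 − 0.5563 = -0.3187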